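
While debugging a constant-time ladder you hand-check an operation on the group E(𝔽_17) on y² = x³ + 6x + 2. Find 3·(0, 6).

Write Q = (0, 6).
Repeated addition: build up to 3Q.
2Q: tangent at (0, 6): λ = (3·0² + 6)/(2·6) ≡ 6/12. 12⁻¹ ≡ 10 (mod 17), so λ ≡ 6·10 ≡ 9.
  x = λ² - 0 - 0 = 81 - 0 ≡ 13; y = λ·(0 - 13) - 6 ≡ 13. → (13, 13)
3Q: (13, 13) + (0, 6). λ = (6 - 13)/(0 - 13) ≡ 10/4 mod 17. 4⁻¹ ≡ 13 (mod 17), so λ ≡ 11.
  x = λ² - 13 - 0 = 121 - 13 ≡ 6; y = λ·(13 - 6) - 13 ≡ 13. → (6, 13)

(6, 13)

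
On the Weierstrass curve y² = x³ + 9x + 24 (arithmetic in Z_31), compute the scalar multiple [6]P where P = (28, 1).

Double-and-add on 6 = (110)₂. Start with P = (28, 1) for the leading 1-bit.
double: tangent at (28, 1): λ = (3·28² + 9)/(2·1) ≡ 5/2. 2⁻¹ ≡ 16 (mod 31), so λ ≡ 5·16 ≡ 18.
  x = λ² - 28 - 28 = 324 - 56 ≡ 20; y = λ·(28 - 20) - 1 ≡ 19. → (20, 19)
add P: (20, 19) + (28, 1). λ = (1 - 19)/(28 - 20) ≡ 13/8 mod 31. 8⁻¹ ≡ 4 (mod 31) since 8·4 = 32 ≡ 1, so λ ≡ 21.
  x = λ² - 20 - 28 = 441 - 48 ≡ 21; y = λ·(20 - 21) - 19 ≡ 22. → (21, 22)
double: tangent at (21, 22): λ = (3·21² + 9)/(2·22) ≡ 30/13. 13⁻¹ ≡ 12 (mod 31), so λ ≡ 30·12 ≡ 19.
  x = λ² - 21 - 21 = 361 - 42 ≡ 9; y = λ·(21 - 9) - 22 ≡ 20. → (9, 20)

(9, 20)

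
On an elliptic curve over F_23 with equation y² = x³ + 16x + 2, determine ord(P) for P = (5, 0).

2P: (5, 0) + (5, 0): same x and y₁ ≡ -y₂, so the sum is O.
2P = O, so the order is 2.

2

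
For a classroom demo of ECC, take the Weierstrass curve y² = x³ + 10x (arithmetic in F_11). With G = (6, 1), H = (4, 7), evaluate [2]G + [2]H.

O

First 2G:
Repeated addition: build up to 2G.
2G: tangent at (6, 1): λ = (3·6² + 10)/(2·1) ≡ 8/2. 2⁻¹ ≡ 6 (mod 11), so λ ≡ 8·6 ≡ 4.
  x = λ² - 6 - 6 = 16 - 12 ≡ 4; y = λ·(6 - 4) - 1 ≡ 7. → (4, 7)
2G = (4, 7).
Next 2H:
Repeated addition: build up to 2H.
2H: tangent at (4, 7): λ = (3·4² + 10)/(2·7) ≡ 3/3. 3⁻¹ ≡ 4 (mod 11), so λ ≡ 3·4 ≡ 1.
  x = λ² - 4 - 4 = 1 - 8 ≡ 4; y = λ·(4 - 4) - 7 ≡ 4. → (4, 4)
2H = (4, 4).
Finally 2G + 2H:
(4, 7) + (4, 4): same x and y₁ ≡ -y₂, so the sum is the point at infinity.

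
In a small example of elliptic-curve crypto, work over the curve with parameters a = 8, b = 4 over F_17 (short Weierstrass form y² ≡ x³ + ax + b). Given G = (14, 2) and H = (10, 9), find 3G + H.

(1, 8)

First 3G:
Repeated addition: build up to 3G.
2G: tangent at (14, 2): λ = (3·14² + 8)/(2·2) ≡ 1/4. 4⁻¹ ≡ 13 (mod 17) since 4·13 = 52 ≡ 1, so λ ≡ 1·13 ≡ 13.
  x = λ² - 14 - 14 = 169 - 28 ≡ 5; y = λ·(14 - 5) - 2 ≡ 13. → (5, 13)
3G: (5, 13) + (14, 2). λ = (2 - 13)/(14 - 5) ≡ 6/9 mod 17. 9⁻¹ ≡ 2 (mod 17), so λ ≡ 12.
  x = λ² - 5 - 14 = 144 - 19 ≡ 6; y = λ·(5 - 6) - 13 ≡ 9. → (6, 9)
3G = (6, 9).
Finally 3G + H:
(6, 9) + (10, 9). λ = (9 - 9)/(10 - 6) ≡ 0/4 mod 17. 4⁻¹ ≡ 13 (mod 17) since 4·13 = 52 ≡ 1, so λ ≡ 0.
  x = λ² - 6 - 10 = 0 - 16 ≡ 1; y = λ·(6 - 1) - 9 ≡ 8. → (1, 8)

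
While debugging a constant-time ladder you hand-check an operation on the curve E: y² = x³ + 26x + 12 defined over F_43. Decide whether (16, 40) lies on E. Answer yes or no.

y² = 40² ≡ 9; x³ + 26x + 12 = 4524 ≡ 9 (mod 43). 9 = 9.

yes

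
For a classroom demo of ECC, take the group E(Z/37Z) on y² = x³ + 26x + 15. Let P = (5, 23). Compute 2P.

tangent at (5, 23): λ = (3·5² + 26)/(2·23) ≡ 27/9. 9⁻¹ ≡ 33 (mod 37), so λ ≡ 27·33 ≡ 3.
  x = λ² - 5 - 5 = 9 - 10 ≡ 36; y = λ·(5 - 36) - 23 ≡ 32. → (36, 32)

(36, 32)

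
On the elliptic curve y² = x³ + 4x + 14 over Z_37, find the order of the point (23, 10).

2P: tangent at (23, 10): λ = (3·23² + 4)/(2·10) ≡ 0/20. 20⁻¹ ≡ 13 (mod 37), so λ ≡ 0·13 ≡ 0.
  x = λ² - 23 - 23 = 0 - 46 ≡ 28; y = λ·(23 - 28) - 10 ≡ 27. → (28, 27)
3P: (28, 27) + (23, 10). λ = (10 - 27)/(23 - 28) ≡ 20/32 mod 37. 32⁻¹ ≡ 22 (mod 37), so λ ≡ 33.
  x = λ² - 28 - 23 = 1089 - 51 ≡ 2; y = λ·(28 - 2) - 27 ≡ 17. → (2, 17)
4P: (2, 17) + (23, 10). λ = (10 - 17)/(23 - 2) ≡ 30/21 mod 37. 21⁻¹ ≡ 30 (mod 37) since 21·30 = 630 ≡ 1, so λ ≡ 12.
  x = λ² - 2 - 23 = 144 - 25 ≡ 8; y = λ·(2 - 8) - 17 ≡ 22. → (8, 22)
5P: (8, 22) + (23, 10). λ = (10 - 22)/(23 - 8) ≡ 25/15 mod 37. 15⁻¹ ≡ 5 (mod 37), so λ ≡ 14.
  x = λ² - 8 - 23 = 196 - 31 ≡ 17; y = λ·(8 - 17) - 22 ≡ 0. → (17, 0)
6P: (17, 0) + (23, 10). λ = (10 - 0)/(23 - 17) ≡ 10/6 mod 37. 6⁻¹ ≡ 31 (mod 37) since 6·31 = 186 ≡ 1, so λ ≡ 14.
  x = λ² - 17 - 23 = 196 - 40 ≡ 8; y = λ·(17 - 8) - 0 ≡ 15. → (8, 15)
7P: (8, 15) + (23, 10). λ = (10 - 15)/(23 - 8) ≡ 32/15 mod 37. 15⁻¹ ≡ 5 (mod 37), so λ ≡ 12.
  x = λ² - 8 - 23 = 144 - 31 ≡ 2; y = λ·(8 - 2) - 15 ≡ 20. → (2, 20)
8P: (2, 20) + (23, 10). λ = (10 - 20)/(23 - 2) ≡ 27/21 mod 37. 21⁻¹ ≡ 30 (mod 37) since 21·30 = 630 ≡ 1, so λ ≡ 33.
  x = λ² - 2 - 23 = 1089 - 25 ≡ 28; y = λ·(2 - 28) - 20 ≡ 10. → (28, 10)
9P: (28, 10) + (23, 10). λ = (10 - 10)/(23 - 28) ≡ 0/32 mod 37. 32⁻¹ ≡ 22 (mod 37) since 32·22 = 704 ≡ 1, so λ ≡ 0.
  x = λ² - 28 - 23 = 0 - 51 ≡ 23; y = λ·(28 - 23) - 10 ≡ 27. → (23, 27)
10P: (23, 27) + (23, 10): same x and y₁ ≡ -y₂, so the sum is the point at infinity.
10P = the point at infinity, so the order is 10.

10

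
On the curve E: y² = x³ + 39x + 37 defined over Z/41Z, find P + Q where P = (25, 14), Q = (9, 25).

(15, 15)

(25, 14) + (9, 25). λ = (25 - 14)/(9 - 25) ≡ 11/25 mod 41. 25⁻¹ ≡ 23 (mod 41), so λ ≡ 7.
  x = λ² - 25 - 9 = 49 - 34 ≡ 15; y = λ·(25 - 15) - 14 ≡ 15. → (15, 15)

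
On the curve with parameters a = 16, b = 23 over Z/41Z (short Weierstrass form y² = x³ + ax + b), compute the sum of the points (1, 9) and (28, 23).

(1, 9) + (28, 23). λ = (23 - 9)/(28 - 1) ≡ 14/27 mod 41. 27⁻¹ ≡ 38 (mod 41), so λ ≡ 40.
  x = λ² - 1 - 28 = 1600 - 29 ≡ 13; y = λ·(1 - 13) - 9 ≡ 3. → (13, 3)

(13, 3)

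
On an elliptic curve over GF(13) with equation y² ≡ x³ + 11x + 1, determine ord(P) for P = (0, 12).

2P: tangent at (0, 12): λ = (3·0² + 11)/(2·12) ≡ 11/11. 11⁻¹ ≡ 6 (mod 13), so λ ≡ 11·6 ≡ 1.
  x = λ² - 0 - 0 = 1 - 0 ≡ 1; y = λ·(0 - 1) - 12 ≡ 0. → (1, 0)
3P: (1, 0) + (0, 12). λ = (12 - 0)/(0 - 1) ≡ 12/12 mod 13. 12⁻¹ ≡ 12 (mod 13) since 12·12 = 144 ≡ 1, so λ ≡ 1.
  x = λ² - 1 - 0 = 1 - 1 ≡ 0; y = λ·(1 - 0) - 0 ≡ 1. → (0, 1)
4P: (0, 1) + (0, 12): same x and y₁ ≡ -y₂, so the sum is the point at infinity.
4P = the point at infinity, so the order is 4.

4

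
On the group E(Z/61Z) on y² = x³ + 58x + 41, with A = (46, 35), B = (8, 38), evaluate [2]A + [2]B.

(7, 34)

First 2A:
Repeated addition: build up to 2A.
2A: tangent at (46, 35): λ = (3·46² + 58)/(2·35) ≡ 1/9. 9⁻¹ ≡ 34 (mod 61) since 9·34 = 306 ≡ 1, so λ ≡ 1·34 ≡ 34.
  x = λ² - 46 - 46 = 1156 - 92 ≡ 27; y = λ·(46 - 27) - 35 ≡ 1. → (27, 1)
2A = (27, 1).
Next 2B:
Repeated addition: build up to 2B.
2B: tangent at (8, 38): λ = (3·8² + 58)/(2·38) ≡ 6/15. 15⁻¹ ≡ 57 (mod 61), so λ ≡ 6·57 ≡ 37.
  x = λ² - 8 - 8 = 1369 - 16 ≡ 11; y = λ·(8 - 11) - 38 ≡ 34. → (11, 34)
2B = (11, 34).
Finally 2A + 2B:
(27, 1) + (11, 34). λ = (34 - 1)/(11 - 27) ≡ 33/45 mod 61. 45⁻¹ ≡ 19 (mod 61), so λ ≡ 17.
  x = λ² - 27 - 11 = 289 - 38 ≡ 7; y = λ·(27 - 7) - 1 ≡ 34. → (7, 34)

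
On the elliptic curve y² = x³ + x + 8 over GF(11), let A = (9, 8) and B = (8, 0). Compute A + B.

(9, 8) + (8, 0). λ = (0 - 8)/(8 - 9) ≡ 3/10 mod 11. 10⁻¹ ≡ 10 (mod 11) since 10·10 = 100 ≡ 1, so λ ≡ 8.
  x = λ² - 9 - 8 = 64 - 17 ≡ 3; y = λ·(9 - 3) - 8 ≡ 7. → (3, 7)

(3, 7)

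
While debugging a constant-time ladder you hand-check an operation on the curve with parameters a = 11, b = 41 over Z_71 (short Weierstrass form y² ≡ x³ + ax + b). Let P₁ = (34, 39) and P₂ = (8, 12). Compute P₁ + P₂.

(18, 65)

(34, 39) + (8, 12). λ = (12 - 39)/(8 - 34) ≡ 44/45 mod 71. 45⁻¹ ≡ 30 (mod 71) since 45·30 = 1350 ≡ 1, so λ ≡ 42.
  x = λ² - 34 - 8 = 1764 - 42 ≡ 18; y = λ·(34 - 18) - 39 ≡ 65. → (18, 65)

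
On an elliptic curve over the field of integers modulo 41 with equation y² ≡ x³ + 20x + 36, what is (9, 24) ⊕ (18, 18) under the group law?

(19, 10)

(9, 24) + (18, 18). λ = (18 - 24)/(18 - 9) ≡ 35/9 mod 41. 9⁻¹ ≡ 32 (mod 41) since 9·32 = 288 ≡ 1, so λ ≡ 13.
  x = λ² - 9 - 18 = 169 - 27 ≡ 19; y = λ·(9 - 19) - 24 ≡ 10. → (19, 10)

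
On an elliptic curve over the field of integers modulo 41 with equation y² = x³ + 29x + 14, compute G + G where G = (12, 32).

tangent at (12, 32): λ = (3·12² + 29)/(2·32) ≡ 10/23. 23⁻¹ ≡ 25 (mod 41), so λ ≡ 10·25 ≡ 4.
  x = λ² - 12 - 12 = 16 - 24 ≡ 33; y = λ·(12 - 33) - 32 ≡ 7. → (33, 7)

(33, 7)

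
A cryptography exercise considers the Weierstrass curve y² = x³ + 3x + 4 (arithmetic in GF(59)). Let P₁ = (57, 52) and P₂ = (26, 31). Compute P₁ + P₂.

(54, 49)

(57, 52) + (26, 31). λ = (31 - 52)/(26 - 57) ≡ 38/28 mod 59. 28⁻¹ ≡ 19 (mod 59) since 28·19 = 532 ≡ 1, so λ ≡ 14.
  x = λ² - 57 - 26 = 196 - 83 ≡ 54; y = λ·(57 - 54) - 52 ≡ 49. → (54, 49)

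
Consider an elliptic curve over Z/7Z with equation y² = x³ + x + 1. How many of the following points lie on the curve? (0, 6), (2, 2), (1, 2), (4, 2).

2

(0, 6): 6² ≡ 1, rhs ≡ 1 → on.
(2, 2): 2² ≡ 4, rhs ≡ 4 → on.
(1, 2): 2² ≡ 4, rhs ≡ 3 → off.
(4, 2): 2² ≡ 4, rhs ≡ 6 → off.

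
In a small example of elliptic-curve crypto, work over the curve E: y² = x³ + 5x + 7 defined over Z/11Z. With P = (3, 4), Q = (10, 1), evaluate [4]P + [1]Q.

(10, 10)

First 4P:
Repeated addition: build up to 4P.
2P: tangent at (3, 4): λ = (3·3² + 5)/(2·4) ≡ 10/8. 8⁻¹ ≡ 7 (mod 11), so λ ≡ 10·7 ≡ 4.
  x = λ² - 3 - 3 = 16 - 6 ≡ 10; y = λ·(3 - 10) - 4 ≡ 1. → (10, 1)
3P: (10, 1) + (3, 4). λ = (4 - 1)/(3 - 10) ≡ 3/4 mod 11. 4⁻¹ ≡ 3 (mod 11), so λ ≡ 9.
  x = λ² - 10 - 3 = 81 - 13 ≡ 2; y = λ·(10 - 2) - 1 ≡ 5. → (2, 5)
4P: (2, 5) + (3, 4). λ = (4 - 5)/(3 - 2) ≡ 10/1 mod 11. 1⁻¹ ≡ 1 (mod 11) since 1·1 = 1 ≡ 1, so λ ≡ 10.
  x = λ² - 2 - 3 = 100 - 5 ≡ 7; y = λ·(2 - 7) - 5 ≡ 0. → (7, 0)
4P = (7, 0).
Finally 4P + Q:
(7, 0) + (10, 1). λ = (1 - 0)/(10 - 7) ≡ 1/3 mod 11. 3⁻¹ ≡ 4 (mod 11), so λ ≡ 4.
  x = λ² - 7 - 10 = 16 - 17 ≡ 10; y = λ·(7 - 10) - 0 ≡ 10. → (10, 10)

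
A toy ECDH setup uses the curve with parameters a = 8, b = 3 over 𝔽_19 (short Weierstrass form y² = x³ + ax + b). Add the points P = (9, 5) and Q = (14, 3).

(9, 5) + (14, 3). λ = (3 - 5)/(14 - 9) ≡ 17/5 mod 19. 5⁻¹ ≡ 4 (mod 19), so λ ≡ 11.
  x = λ² - 9 - 14 = 121 - 23 ≡ 3; y = λ·(9 - 3) - 5 ≡ 4. → (3, 4)

(3, 4)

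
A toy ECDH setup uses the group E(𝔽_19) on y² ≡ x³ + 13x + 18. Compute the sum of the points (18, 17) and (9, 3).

(18, 17) + (9, 3). λ = (3 - 17)/(9 - 18) ≡ 5/10 mod 19. 10⁻¹ ≡ 2 (mod 19), so λ ≡ 10.
  x = λ² - 18 - 9 = 100 - 27 ≡ 16; y = λ·(18 - 16) - 17 ≡ 3. → (16, 3)

(16, 3)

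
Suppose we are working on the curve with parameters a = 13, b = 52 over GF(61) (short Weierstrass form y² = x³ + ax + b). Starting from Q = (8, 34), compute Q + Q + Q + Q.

Double-and-add on 4 = (100)₂. Start with Q = (8, 34) for the leading 1-bit.
double: tangent at (8, 34): λ = (3·8² + 13)/(2·34) ≡ 22/7. 7⁻¹ ≡ 35 (mod 61) since 7·35 = 245 ≡ 1, so λ ≡ 22·35 ≡ 38.
  x = λ² - 8 - 8 = 1444 - 16 ≡ 25; y = λ·(8 - 25) - 34 ≡ 52. → (25, 52)
double: tangent at (25, 52): λ = (3·25² + 13)/(2·52) ≡ 58/43. 43⁻¹ ≡ 44 (mod 61), so λ ≡ 58·44 ≡ 51.
  x = λ² - 25 - 25 = 2601 - 50 ≡ 50; y = λ·(25 - 50) - 52 ≡ 15. → (50, 15)

(50, 15)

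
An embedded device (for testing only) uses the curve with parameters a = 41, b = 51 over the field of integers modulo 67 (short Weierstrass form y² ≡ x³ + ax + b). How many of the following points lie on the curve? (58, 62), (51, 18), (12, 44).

3

(58, 62): 62² ≡ 25, rhs ≡ 25 → on.
(51, 18): 18² ≡ 56, rhs ≡ 56 → on.
(12, 44): 44² ≡ 60, rhs ≡ 60 → on.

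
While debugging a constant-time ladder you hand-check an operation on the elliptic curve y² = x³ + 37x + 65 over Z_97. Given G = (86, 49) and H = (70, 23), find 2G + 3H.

(51, 89)

First 2G:
Repeated addition: build up to 2G.
2G: tangent at (86, 49): λ = (3·86² + 37)/(2·49) ≡ 12/1. 1⁻¹ ≡ 1 (mod 97) since 1·1 = 1 ≡ 1, so λ ≡ 12·1 ≡ 12.
  x = λ² - 86 - 86 = 144 - 172 ≡ 69; y = λ·(86 - 69) - 49 ≡ 58. → (69, 58)
2G = (69, 58).
Next 3H:
Repeated addition: build up to 3H.
2H: tangent at (70, 23): λ = (3·70² + 37)/(2·23) ≡ 90/46. 46⁻¹ ≡ 19 (mod 97), so λ ≡ 90·19 ≡ 61.
  x = λ² - 70 - 70 = 3721 - 140 ≡ 89; y = λ·(70 - 89) - 23 ≡ 79. → (89, 79)
3H: (89, 79) + (70, 23). λ = (23 - 79)/(70 - 89) ≡ 41/78 mod 97. 78⁻¹ ≡ 51 (mod 97) since 78·51 = 3978 ≡ 1, so λ ≡ 54.
  x = λ² - 89 - 70 = 2916 - 159 ≡ 41; y = λ·(89 - 41) - 79 ≡ 88. → (41, 88)
3H = (41, 88).
Finally 2G + 3H:
(69, 58) + (41, 88). λ = (88 - 58)/(41 - 69) ≡ 30/69 mod 97. 69⁻¹ ≡ 45 (mod 97) since 69·45 = 3105 ≡ 1, so λ ≡ 89.
  x = λ² - 69 - 41 = 7921 - 110 ≡ 51; y = λ·(69 - 51) - 58 ≡ 89. → (51, 89)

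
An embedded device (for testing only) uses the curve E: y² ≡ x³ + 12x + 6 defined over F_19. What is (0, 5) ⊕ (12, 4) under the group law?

(0, 5) + (12, 4). λ = (4 - 5)/(12 - 0) ≡ 18/12 mod 19. 12⁻¹ ≡ 8 (mod 19), so λ ≡ 11.
  x = λ² - 0 - 12 = 121 - 12 ≡ 14; y = λ·(0 - 14) - 5 ≡ 12. → (14, 12)

(14, 12)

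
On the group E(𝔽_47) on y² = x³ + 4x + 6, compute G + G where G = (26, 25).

(45, 15)

tangent at (26, 25): λ = (3·26² + 4)/(2·25) ≡ 11/3. 3⁻¹ ≡ 16 (mod 47) since 3·16 = 48 ≡ 1, so λ ≡ 11·16 ≡ 35.
  x = λ² - 26 - 26 = 1225 - 52 ≡ 45; y = λ·(26 - 45) - 25 ≡ 15. → (45, 15)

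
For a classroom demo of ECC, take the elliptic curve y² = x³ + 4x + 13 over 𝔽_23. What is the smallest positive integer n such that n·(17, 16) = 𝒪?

10

2P: tangent at (17, 16): λ = (3·17² + 4)/(2·16) ≡ 20/9. 9⁻¹ ≡ 18 (mod 23) since 9·18 = 162 ≡ 1, so λ ≡ 20·18 ≡ 15.
  x = λ² - 17 - 17 = 225 - 34 ≡ 7; y = λ·(17 - 7) - 16 ≡ 19. → (7, 19)
3P: (7, 19) + (17, 16). λ = (16 - 19)/(17 - 7) ≡ 20/10 mod 23. 10⁻¹ ≡ 7 (mod 23) since 10·7 = 70 ≡ 1, so λ ≡ 2.
  x = λ² - 7 - 17 = 4 - 24 ≡ 3; y = λ·(7 - 3) - 19 ≡ 12. → (3, 12)
4P: (3, 12) + (17, 16). λ = (16 - 12)/(17 - 3) ≡ 4/14 mod 23. 14⁻¹ ≡ 5 (mod 23), so λ ≡ 20.
  x = λ² - 3 - 17 = 400 - 20 ≡ 12; y = λ·(3 - 12) - 12 ≡ 15. → (12, 15)
5P: (12, 15) + (17, 16). λ = (16 - 15)/(17 - 12) ≡ 1/5 mod 23. 5⁻¹ ≡ 14 (mod 23) since 5·14 = 70 ≡ 1, so λ ≡ 14.
  x = λ² - 12 - 17 = 196 - 29 ≡ 6; y = λ·(12 - 6) - 15 ≡ 0. → (6, 0)
6P: (6, 0) + (17, 16). λ = (16 - 0)/(17 - 6) ≡ 16/11 mod 23. 11⁻¹ ≡ 21 (mod 23), so λ ≡ 14.
  x = λ² - 6 - 17 = 196 - 23 ≡ 12; y = λ·(6 - 12) - 0 ≡ 8. → (12, 8)
7P: (12, 8) + (17, 16). λ = (16 - 8)/(17 - 12) ≡ 8/5 mod 23. 5⁻¹ ≡ 14 (mod 23) since 5·14 = 70 ≡ 1, so λ ≡ 20.
  x = λ² - 12 - 17 = 400 - 29 ≡ 3; y = λ·(12 - 3) - 8 ≡ 11. → (3, 11)
8P: (3, 11) + (17, 16). λ = (16 - 11)/(17 - 3) ≡ 5/14 mod 23. 14⁻¹ ≡ 5 (mod 23), so λ ≡ 2.
  x = λ² - 3 - 17 = 4 - 20 ≡ 7; y = λ·(3 - 7) - 11 ≡ 4. → (7, 4)
9P: (7, 4) + (17, 16). λ = (16 - 4)/(17 - 7) ≡ 12/10 mod 23. 10⁻¹ ≡ 7 (mod 23) since 10·7 = 70 ≡ 1, so λ ≡ 15.
  x = λ² - 7 - 17 = 225 - 24 ≡ 17; y = λ·(7 - 17) - 4 ≡ 7. → (17, 7)
10P: (17, 7) + (17, 16): same x and y₁ ≡ -y₂, so the sum is 𝒪.
10P = 𝒪, so the order is 10.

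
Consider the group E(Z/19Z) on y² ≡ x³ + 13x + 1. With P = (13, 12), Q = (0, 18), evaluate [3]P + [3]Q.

(0, 1)

First 3P:
Repeated addition: build up to 3P.
2P: tangent at (13, 12): λ = (3·13² + 13)/(2·12) ≡ 7/5. 5⁻¹ ≡ 4 (mod 19) since 5·4 = 20 ≡ 1, so λ ≡ 7·4 ≡ 9.
  x = λ² - 13 - 13 = 81 - 26 ≡ 17; y = λ·(13 - 17) - 12 ≡ 9. → (17, 9)
3P: (17, 9) + (13, 12). λ = (12 - 9)/(13 - 17) ≡ 3/15 mod 19. 15⁻¹ ≡ 14 (mod 19), so λ ≡ 4.
  x = λ² - 17 - 13 = 16 - 30 ≡ 5; y = λ·(17 - 5) - 9 ≡ 1. → (5, 1)
3P = (5, 1).
Next 3Q:
Repeated addition: build up to 3Q.
2Q: tangent at (0, 18): λ = (3·0² + 13)/(2·18) ≡ 13/17. 17⁻¹ ≡ 9 (mod 19) since 17·9 = 153 ≡ 1, so λ ≡ 13·9 ≡ 3.
  x = λ² - 0 - 0 = 9 - 0 ≡ 9; y = λ·(0 - 9) - 18 ≡ 12. → (9, 12)
3Q: (9, 12) + (0, 18). λ = (18 - 12)/(0 - 9) ≡ 6/10 mod 19. 10⁻¹ ≡ 2 (mod 19), so λ ≡ 12.
  x = λ² - 9 - 0 = 144 - 9 ≡ 2; y = λ·(9 - 2) - 12 ≡ 15. → (2, 15)
3Q = (2, 15).
Finally 3P + 3Q:
(5, 1) + (2, 15). λ = (15 - 1)/(2 - 5) ≡ 14/16 mod 19. 16⁻¹ ≡ 6 (mod 19) since 16·6 = 96 ≡ 1, so λ ≡ 8.
  x = λ² - 5 - 2 = 64 - 7 ≡ 0; y = λ·(5 - 0) - 1 ≡ 1. → (0, 1)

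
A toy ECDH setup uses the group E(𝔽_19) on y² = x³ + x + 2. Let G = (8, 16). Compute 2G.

tangent at (8, 16): λ = (3·8² + 1)/(2·16) ≡ 3/13. 13⁻¹ ≡ 3 (mod 19), so λ ≡ 3·3 ≡ 9.
  x = λ² - 8 - 8 = 81 - 16 ≡ 8; y = λ·(8 - 8) - 16 ≡ 3. → (8, 3)

(8, 3)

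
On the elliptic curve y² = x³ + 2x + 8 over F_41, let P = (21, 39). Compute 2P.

tangent at (21, 39): λ = (3·21² + 2)/(2·39) ≡ 13/37. 37⁻¹ ≡ 10 (mod 41), so λ ≡ 13·10 ≡ 7.
  x = λ² - 21 - 21 = 49 - 42 ≡ 7; y = λ·(21 - 7) - 39 ≡ 18. → (7, 18)

(7, 18)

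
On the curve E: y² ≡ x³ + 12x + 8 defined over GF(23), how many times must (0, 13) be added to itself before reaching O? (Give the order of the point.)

5

2P: tangent at (0, 13): λ = (3·0² + 12)/(2·13) ≡ 12/3. 3⁻¹ ≡ 8 (mod 23), so λ ≡ 12·8 ≡ 4.
  x = λ² - 0 - 0 = 16 - 0 ≡ 16; y = λ·(0 - 16) - 13 ≡ 15. → (16, 15)
3P: (16, 15) + (0, 13). λ = (13 - 15)/(0 - 16) ≡ 21/7 mod 23. 7⁻¹ ≡ 10 (mod 23) since 7·10 = 70 ≡ 1, so λ ≡ 3.
  x = λ² - 16 - 0 = 9 - 16 ≡ 16; y = λ·(16 - 16) - 15 ≡ 8. → (16, 8)
4P: (16, 8) + (0, 13). λ = (13 - 8)/(0 - 16) ≡ 5/7 mod 23. 7⁻¹ ≡ 10 (mod 23), so λ ≡ 4.
  x = λ² - 16 - 0 = 16 - 16 ≡ 0; y = λ·(16 - 0) - 8 ≡ 10. → (0, 10)
5P: (0, 10) + (0, 13): same x and y₁ ≡ -y₂, so the sum is O.
5P = O, so the order is 5.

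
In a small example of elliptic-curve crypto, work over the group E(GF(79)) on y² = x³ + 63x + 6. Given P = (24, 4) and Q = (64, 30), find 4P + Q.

First 4P:
Double-and-add on 4 = (100)₂. Start with P = (24, 4) for the leading 1-bit.
double: tangent at (24, 4): λ = (3·24² + 63)/(2·4) ≡ 53/8. 8⁻¹ ≡ 10 (mod 79), so λ ≡ 53·10 ≡ 56.
  x = λ² - 24 - 24 = 3136 - 48 ≡ 7; y = λ·(24 - 7) - 4 ≡ 0. → (7, 0)
double: (7, 0) + (7, 0): same x and y₁ ≡ -y₂, so the sum is O.
4P = O.
Finally 4P + Q:
O + (64, 30) = (64, 30) (identity).

(64, 30)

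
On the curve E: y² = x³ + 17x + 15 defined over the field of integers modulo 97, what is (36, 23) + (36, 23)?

tangent at (36, 23): λ = (3·36² + 17)/(2·23) ≡ 25/46. 46⁻¹ ≡ 19 (mod 97), so λ ≡ 25·19 ≡ 87.
  x = λ² - 36 - 36 = 7569 - 72 ≡ 28; y = λ·(36 - 28) - 23 ≡ 91. → (28, 91)

(28, 91)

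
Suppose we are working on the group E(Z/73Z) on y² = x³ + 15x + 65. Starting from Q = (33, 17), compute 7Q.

(12, 41)

Repeated addition: build up to 7Q.
2Q: tangent at (33, 17): λ = (3·33² + 15)/(2·17) ≡ 70/34. 34⁻¹ ≡ 58 (mod 73), so λ ≡ 70·58 ≡ 45.
  x = λ² - 33 - 33 = 2025 - 66 ≡ 61; y = λ·(33 - 61) - 17 ≡ 37. → (61, 37)
3Q: (61, 37) + (33, 17). λ = (17 - 37)/(33 - 61) ≡ 53/45 mod 73. 45⁻¹ ≡ 13 (mod 73), so λ ≡ 32.
  x = λ² - 61 - 33 = 1024 - 94 ≡ 54; y = λ·(61 - 54) - 37 ≡ 41. → (54, 41)
4Q: (54, 41) + (33, 17). λ = (17 - 41)/(33 - 54) ≡ 49/52 mod 73. 52⁻¹ ≡ 66 (mod 73) since 52·66 = 3432 ≡ 1, so λ ≡ 22.
  x = λ² - 54 - 33 = 484 - 87 ≡ 32; y = λ·(54 - 32) - 41 ≡ 5. → (32, 5)
5Q: (32, 5) + (33, 17). λ = (17 - 5)/(33 - 32) ≡ 12/1 mod 73. 1⁻¹ ≡ 1 (mod 73) since 1·1 = 1 ≡ 1, so λ ≡ 12.
  x = λ² - 32 - 33 = 144 - 65 ≡ 6; y = λ·(32 - 6) - 5 ≡ 15. → (6, 15)
6Q: (6, 15) + (33, 17). λ = (17 - 15)/(33 - 6) ≡ 2/27 mod 73. 27⁻¹ ≡ 46 (mod 73), so λ ≡ 19.
  x = λ² - 6 - 33 = 361 - 39 ≡ 30; y = λ·(6 - 30) - 15 ≡ 40. → (30, 40)
7Q: (30, 40) + (33, 17). λ = (17 - 40)/(33 - 30) ≡ 50/3 mod 73. 3⁻¹ ≡ 49 (mod 73), so λ ≡ 41.
  x = λ² - 30 - 33 = 1681 - 63 ≡ 12; y = λ·(30 - 12) - 40 ≡ 41. → (12, 41)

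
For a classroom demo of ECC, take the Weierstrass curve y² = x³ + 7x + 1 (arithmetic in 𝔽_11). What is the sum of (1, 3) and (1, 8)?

O

The two points share x = 1 and their y-coordinates satisfy 3 + 8 ≡ 0 (mod 11), so they are inverses. Their sum is ∞.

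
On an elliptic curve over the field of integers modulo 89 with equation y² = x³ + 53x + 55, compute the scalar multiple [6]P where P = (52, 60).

Double-and-add on 6 = (110)₂. Start with P = (52, 60) for the leading 1-bit.
double: tangent at (52, 60): λ = (3·52² + 53)/(2·60) ≡ 66/31. 31⁻¹ ≡ 23 (mod 89), so λ ≡ 66·23 ≡ 5.
  x = λ² - 52 - 52 = 25 - 104 ≡ 10; y = λ·(52 - 10) - 60 ≡ 61. → (10, 61)
add P: (10, 61) + (52, 60). λ = (60 - 61)/(52 - 10) ≡ 88/42 mod 89. 42⁻¹ ≡ 53 (mod 89), so λ ≡ 36.
  x = λ² - 10 - 52 = 1296 - 62 ≡ 77; y = λ·(10 - 77) - 61 ≡ 19. → (77, 19)
double: tangent at (77, 19): λ = (3·77² + 53)/(2·19) ≡ 40/38. 38⁻¹ ≡ 82 (mod 89), so λ ≡ 40·82 ≡ 76.
  x = λ² - 77 - 77 = 5776 - 154 ≡ 15; y = λ·(77 - 15) - 19 ≡ 65. → (15, 65)

(15, 65)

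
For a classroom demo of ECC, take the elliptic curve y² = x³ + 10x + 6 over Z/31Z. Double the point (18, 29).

(9, 9)

tangent at (18, 29): λ = (3·18² + 10)/(2·29) ≡ 21/27. 27⁻¹ ≡ 23 (mod 31), so λ ≡ 21·23 ≡ 18.
  x = λ² - 18 - 18 = 324 - 36 ≡ 9; y = λ·(18 - 9) - 29 ≡ 9. → (9, 9)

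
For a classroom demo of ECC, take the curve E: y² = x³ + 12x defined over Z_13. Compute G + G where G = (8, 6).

tangent at (8, 6): λ = (3·8² + 12)/(2·6) ≡ 9/12. 12⁻¹ ≡ 12 (mod 13) since 12·12 = 144 ≡ 1, so λ ≡ 9·12 ≡ 4.
  x = λ² - 8 - 8 = 16 - 16 ≡ 0; y = λ·(8 - 0) - 6 ≡ 0. → (0, 0)

(0, 0)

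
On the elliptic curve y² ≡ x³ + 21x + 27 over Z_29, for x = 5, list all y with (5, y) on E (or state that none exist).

x³ + 21x + 27 = 257 ≡ 25 (mod 29).
Square roots of 25 mod 29: 5 and 24 (since 5² = 25 ≡ 25).

5, 24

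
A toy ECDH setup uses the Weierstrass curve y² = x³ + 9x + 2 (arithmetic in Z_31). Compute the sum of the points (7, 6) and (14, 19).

(28, 17)

(7, 6) + (14, 19). λ = (19 - 6)/(14 - 7) ≡ 13/7 mod 31. 7⁻¹ ≡ 9 (mod 31), so λ ≡ 24.
  x = λ² - 7 - 14 = 576 - 21 ≡ 28; y = λ·(7 - 28) - 6 ≡ 17. → (28, 17)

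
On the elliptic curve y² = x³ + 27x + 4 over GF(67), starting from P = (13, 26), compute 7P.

Repeated addition: build up to 7P.
2P: tangent at (13, 26): λ = (3·13² + 27)/(2·26) ≡ 65/52. 52⁻¹ ≡ 58 (mod 67), so λ ≡ 65·58 ≡ 18.
  x = λ² - 13 - 13 = 324 - 26 ≡ 30; y = λ·(13 - 30) - 26 ≡ 3. → (30, 3)
3P: (30, 3) + (13, 26). λ = (26 - 3)/(13 - 30) ≡ 23/50 mod 67. 50⁻¹ ≡ 63 (mod 67), so λ ≡ 42.
  x = λ² - 30 - 13 = 1764 - 43 ≡ 46; y = λ·(30 - 46) - 3 ≡ 62. → (46, 62)
4P: (46, 62) + (13, 26). λ = (26 - 62)/(13 - 46) ≡ 31/34 mod 67. 34⁻¹ ≡ 2 (mod 67), so λ ≡ 62.
  x = λ² - 46 - 13 = 3844 - 59 ≡ 33; y = λ·(46 - 33) - 62 ≡ 7. → (33, 7)
5P: (33, 7) + (13, 26). λ = (26 - 7)/(13 - 33) ≡ 19/47 mod 67. 47⁻¹ ≡ 10 (mod 67) since 47·10 = 470 ≡ 1, so λ ≡ 56.
  x = λ² - 33 - 13 = 3136 - 46 ≡ 8; y = λ·(33 - 8) - 7 ≡ 53. → (8, 53)
6P: (8, 53) + (13, 26). λ = (26 - 53)/(13 - 8) ≡ 40/5 mod 67. 5⁻¹ ≡ 27 (mod 67) since 5·27 = 135 ≡ 1, so λ ≡ 8.
  x = λ² - 8 - 13 = 64 - 21 ≡ 43; y = λ·(8 - 43) - 53 ≡ 2. → (43, 2)
7P: (43, 2) + (13, 26). λ = (26 - 2)/(13 - 43) ≡ 24/37 mod 67. 37⁻¹ ≡ 29 (mod 67), so λ ≡ 26.
  x = λ² - 43 - 13 = 676 - 56 ≡ 17; y = λ·(43 - 17) - 2 ≡ 4. → (17, 4)

(17, 4)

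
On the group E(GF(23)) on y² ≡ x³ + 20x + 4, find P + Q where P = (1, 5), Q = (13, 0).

(1, 5) + (13, 0). λ = (0 - 5)/(13 - 1) ≡ 18/12 mod 23. 12⁻¹ ≡ 2 (mod 23), so λ ≡ 13.
  x = λ² - 1 - 13 = 169 - 14 ≡ 17; y = λ·(1 - 17) - 5 ≡ 17. → (17, 17)

(17, 17)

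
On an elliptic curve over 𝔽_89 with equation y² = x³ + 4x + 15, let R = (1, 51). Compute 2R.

(42, 57)

tangent at (1, 51): λ = (3·1² + 4)/(2·51) ≡ 7/13. 13⁻¹ ≡ 48 (mod 89) since 13·48 = 624 ≡ 1, so λ ≡ 7·48 ≡ 69.
  x = λ² - 1 - 1 = 4761 - 2 ≡ 42; y = λ·(1 - 42) - 51 ≡ 57. → (42, 57)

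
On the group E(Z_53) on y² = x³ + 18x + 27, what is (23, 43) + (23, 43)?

(44, 39)

tangent at (23, 43): λ = (3·23² + 18)/(2·43) ≡ 15/33. 33⁻¹ ≡ 45 (mod 53), so λ ≡ 15·45 ≡ 39.
  x = λ² - 23 - 23 = 1521 - 46 ≡ 44; y = λ·(23 - 44) - 43 ≡ 39. → (44, 39)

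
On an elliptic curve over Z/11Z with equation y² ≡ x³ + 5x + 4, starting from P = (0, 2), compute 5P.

(0, 2)

Double-and-add on 5 = (101)₂. Start with P = (0, 2) for the leading 1-bit.
double: tangent at (0, 2): λ = (3·0² + 5)/(2·2) ≡ 5/4. 4⁻¹ ≡ 3 (mod 11), so λ ≡ 5·3 ≡ 4.
  x = λ² - 0 - 0 = 16 - 0 ≡ 5; y = λ·(0 - 5) - 2 ≡ 0. → (5, 0)
double: (5, 0) + (5, 0): same x and y₁ ≡ -y₂, so the sum is O.
add P: O + (0, 2) = (0, 2) (identity).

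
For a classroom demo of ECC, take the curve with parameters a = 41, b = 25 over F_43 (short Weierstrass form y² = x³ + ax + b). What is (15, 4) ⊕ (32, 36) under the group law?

(15, 4) + (32, 36). λ = (36 - 4)/(32 - 15) ≡ 32/17 mod 43. 17⁻¹ ≡ 38 (mod 43), so λ ≡ 12.
  x = λ² - 15 - 32 = 144 - 47 ≡ 11; y = λ·(15 - 11) - 4 ≡ 1. → (11, 1)

(11, 1)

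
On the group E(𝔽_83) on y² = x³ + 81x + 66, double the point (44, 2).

(79, 33)

tangent at (44, 2): λ = (3·44² + 81)/(2·2) ≡ 79/4. 4⁻¹ ≡ 21 (mod 83), so λ ≡ 79·21 ≡ 82.
  x = λ² - 44 - 44 = 6724 - 88 ≡ 79; y = λ·(44 - 79) - 2 ≡ 33. → (79, 33)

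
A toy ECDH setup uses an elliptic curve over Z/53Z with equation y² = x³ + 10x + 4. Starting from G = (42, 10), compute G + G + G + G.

(51, 33)

Repeated addition: build up to 4G.
2G: tangent at (42, 10): λ = (3·42² + 10)/(2·10) ≡ 2/20. 20⁻¹ ≡ 8 (mod 53), so λ ≡ 2·8 ≡ 16.
  x = λ² - 42 - 42 = 256 - 84 ≡ 13; y = λ·(42 - 13) - 10 ≡ 30. → (13, 30)
3G: (13, 30) + (42, 10). λ = (10 - 30)/(42 - 13) ≡ 33/29 mod 53. 29⁻¹ ≡ 11 (mod 53), so λ ≡ 45.
  x = λ² - 13 - 42 = 2025 - 55 ≡ 9; y = λ·(13 - 9) - 30 ≡ 44. → (9, 44)
4G: (9, 44) + (42, 10). λ = (10 - 44)/(42 - 9) ≡ 19/33 mod 53. 33⁻¹ ≡ 45 (mod 53), so λ ≡ 7.
  x = λ² - 9 - 42 = 49 - 51 ≡ 51; y = λ·(9 - 51) - 44 ≡ 33. → (51, 33)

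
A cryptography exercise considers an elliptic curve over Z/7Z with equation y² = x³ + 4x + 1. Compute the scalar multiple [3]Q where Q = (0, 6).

(4, 5)

Repeated addition: build up to 3Q.
2Q: tangent at (0, 6): λ = (3·0² + 4)/(2·6) ≡ 4/5. 5⁻¹ ≡ 3 (mod 7), so λ ≡ 4·3 ≡ 5.
  x = λ² - 0 - 0 = 25 - 0 ≡ 4; y = λ·(0 - 4) - 6 ≡ 2. → (4, 2)
3Q: (4, 2) + (0, 6). λ = (6 - 2)/(0 - 4) ≡ 4/3 mod 7. 3⁻¹ ≡ 5 (mod 7), so λ ≡ 6.
  x = λ² - 4 - 0 = 36 - 4 ≡ 4; y = λ·(4 - 4) - 2 ≡ 5. → (4, 5)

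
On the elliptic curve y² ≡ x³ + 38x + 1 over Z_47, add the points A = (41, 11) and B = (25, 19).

(40, 12)

(41, 11) + (25, 19). λ = (19 - 11)/(25 - 41) ≡ 8/31 mod 47. 31⁻¹ ≡ 44 (mod 47), so λ ≡ 23.
  x = λ² - 41 - 25 = 529 - 66 ≡ 40; y = λ·(41 - 40) - 11 ≡ 12. → (40, 12)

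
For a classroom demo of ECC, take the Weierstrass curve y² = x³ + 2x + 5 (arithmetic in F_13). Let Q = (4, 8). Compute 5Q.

Repeated addition: build up to 5Q.
2Q: tangent at (4, 8): λ = (3·4² + 2)/(2·8) ≡ 11/3. 3⁻¹ ≡ 9 (mod 13), so λ ≡ 11·9 ≡ 8.
  x = λ² - 4 - 4 = 64 - 8 ≡ 4; y = λ·(4 - 4) - 8 ≡ 5. → (4, 5)
3Q: (4, 5) + (4, 8): same x and y₁ ≡ -y₂, so the sum is the point at infinity.
4Q: the point at infinity + (4, 8) = (4, 8) (identity).
5Q: tangent at (4, 8): λ = (3·4² + 2)/(2·8) ≡ 11/3. 3⁻¹ ≡ 9 (mod 13), so λ ≡ 11·9 ≡ 8.
  x = λ² - 4 - 4 = 64 - 8 ≡ 4; y = λ·(4 - 4) - 8 ≡ 5. → (4, 5)

(4, 5)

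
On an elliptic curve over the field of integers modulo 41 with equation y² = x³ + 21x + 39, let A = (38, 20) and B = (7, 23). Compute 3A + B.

First 3A:
Repeated addition: build up to 3A.
2A: tangent at (38, 20): λ = (3·38² + 21)/(2·20) ≡ 7/40. 40⁻¹ ≡ 40 (mod 41) since 40·40 = 1600 ≡ 1, so λ ≡ 7·40 ≡ 34.
  x = λ² - 38 - 38 = 1156 - 76 ≡ 14; y = λ·(38 - 14) - 20 ≡ 17. → (14, 17)
3A: (14, 17) + (38, 20). λ = (20 - 17)/(38 - 14) ≡ 3/24 mod 41. 24⁻¹ ≡ 12 (mod 41), so λ ≡ 36.
  x = λ² - 14 - 38 = 1296 - 52 ≡ 14; y = λ·(14 - 14) - 17 ≡ 24. → (14, 24)
3A = (14, 24).
Finally 3A + B:
(14, 24) + (7, 23). λ = (23 - 24)/(7 - 14) ≡ 40/34 mod 41. 34⁻¹ ≡ 35 (mod 41) since 34·35 = 1190 ≡ 1, so λ ≡ 6.
  x = λ² - 14 - 7 = 36 - 21 ≡ 15; y = λ·(14 - 15) - 24 ≡ 11. → (15, 11)

(15, 11)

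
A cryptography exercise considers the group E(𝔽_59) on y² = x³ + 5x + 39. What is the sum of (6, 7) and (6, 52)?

O

The two points share x = 6 and their y-coordinates satisfy 7 + 52 ≡ 0 (mod 59), so they are inverses. Their sum is the point at infinity.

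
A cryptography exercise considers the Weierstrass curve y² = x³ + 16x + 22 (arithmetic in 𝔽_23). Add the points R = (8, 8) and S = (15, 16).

(6, 14)

(8, 8) + (15, 16). λ = (16 - 8)/(15 - 8) ≡ 8/7 mod 23. 7⁻¹ ≡ 10 (mod 23), so λ ≡ 11.
  x = λ² - 8 - 15 = 121 - 23 ≡ 6; y = λ·(8 - 6) - 8 ≡ 14. → (6, 14)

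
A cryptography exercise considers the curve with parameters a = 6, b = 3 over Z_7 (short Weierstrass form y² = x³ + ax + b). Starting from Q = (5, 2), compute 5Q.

(5, 5)

Double-and-add on 5 = (101)₂. Start with Q = (5, 2) for the leading 1-bit.
double: tangent at (5, 2): λ = (3·5² + 6)/(2·2) ≡ 4/4. 4⁻¹ ≡ 2 (mod 7), so λ ≡ 4·2 ≡ 1.
  x = λ² - 5 - 5 = 1 - 10 ≡ 5; y = λ·(5 - 5) - 2 ≡ 5. → (5, 5)
double: tangent at (5, 5): λ = (3·5² + 6)/(2·5) ≡ 4/3. 3⁻¹ ≡ 5 (mod 7) since 3·5 = 15 ≡ 1, so λ ≡ 4·5 ≡ 6.
  x = λ² - 5 - 5 = 36 - 10 ≡ 5; y = λ·(5 - 5) - 5 ≡ 2. → (5, 2)
add Q: tangent at (5, 2): λ = (3·5² + 6)/(2·2) ≡ 4/4. 4⁻¹ ≡ 2 (mod 7), so λ ≡ 4·2 ≡ 1.
  x = λ² - 5 - 5 = 1 - 10 ≡ 5; y = λ·(5 - 5) - 2 ≡ 5. → (5, 5)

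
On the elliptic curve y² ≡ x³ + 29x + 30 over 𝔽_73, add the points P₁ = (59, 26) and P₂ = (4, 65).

(59, 26) + (4, 65). λ = (65 - 26)/(4 - 59) ≡ 39/18 mod 73. 18⁻¹ ≡ 69 (mod 73), so λ ≡ 63.
  x = λ² - 59 - 4 = 3969 - 63 ≡ 37; y = λ·(59 - 37) - 26 ≡ 46. → (37, 46)

(37, 46)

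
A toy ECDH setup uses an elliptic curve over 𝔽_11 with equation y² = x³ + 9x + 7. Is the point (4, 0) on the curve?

y² = 0² ≡ 0; x³ + 9x + 7 = 107 ≡ 8 (mod 11). 0 ≠ 8.

no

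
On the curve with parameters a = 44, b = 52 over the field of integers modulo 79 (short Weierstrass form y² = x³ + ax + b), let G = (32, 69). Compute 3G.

Repeated addition: build up to 3G.
2G: tangent at (32, 69): λ = (3·32² + 44)/(2·69) ≡ 35/59. 59⁻¹ ≡ 75 (mod 79) since 59·75 = 4425 ≡ 1, so λ ≡ 35·75 ≡ 18.
  x = λ² - 32 - 32 = 324 - 64 ≡ 23; y = λ·(32 - 23) - 69 ≡ 14. → (23, 14)
3G: (23, 14) + (32, 69). λ = (69 - 14)/(32 - 23) ≡ 55/9 mod 79. 9⁻¹ ≡ 44 (mod 79), so λ ≡ 50.
  x = λ² - 23 - 32 = 2500 - 55 ≡ 75; y = λ·(23 - 75) - 14 ≡ 72. → (75, 72)

(75, 72)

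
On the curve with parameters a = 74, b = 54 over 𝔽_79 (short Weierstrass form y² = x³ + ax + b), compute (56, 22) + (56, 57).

The two points share x = 56 and their y-coordinates satisfy 22 + 57 ≡ 0 (mod 79), so they are inverses. Their sum is O.

O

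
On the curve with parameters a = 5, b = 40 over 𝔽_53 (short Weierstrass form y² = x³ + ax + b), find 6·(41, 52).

Write Q = (41, 52).
Double-and-add on 6 = (110)₂. Start with Q = (41, 52) for the leading 1-bit.
double: tangent at (41, 52): λ = (3·41² + 5)/(2·52) ≡ 13/51. 51⁻¹ ≡ 26 (mod 53) since 51·26 = 1326 ≡ 1, so λ ≡ 13·26 ≡ 20.
  x = λ² - 41 - 41 = 400 - 82 ≡ 0; y = λ·(41 - 0) - 52 ≡ 26. → (0, 26)
add Q: (0, 26) + (41, 52). λ = (52 - 26)/(41 - 0) ≡ 26/41 mod 53. 41⁻¹ ≡ 22 (mod 53) since 41·22 = 902 ≡ 1, so λ ≡ 42.
  x = λ² - 0 - 41 = 1764 - 41 ≡ 27; y = λ·(0 - 27) - 26 ≡ 6. → (27, 6)
double: tangent at (27, 6): λ = (3·27² + 5)/(2·6) ≡ 19/12. 12⁻¹ ≡ 31 (mod 53), so λ ≡ 19·31 ≡ 6.
  x = λ² - 27 - 27 = 36 - 54 ≡ 35; y = λ·(27 - 35) - 6 ≡ 52. → (35, 52)

(35, 52)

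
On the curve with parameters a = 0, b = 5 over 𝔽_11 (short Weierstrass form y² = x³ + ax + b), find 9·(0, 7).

O

Write Q = (0, 7).
Double-and-add on 9 = (1001)₂. Start with Q = (0, 7) for the leading 1-bit.
double: tangent at (0, 7): λ = (3·0² + 0)/(2·7) ≡ 0/3. 3⁻¹ ≡ 4 (mod 11), so λ ≡ 0·4 ≡ 0.
  x = λ² - 0 - 0 = 0 - 0 ≡ 0; y = λ·(0 - 0) - 7 ≡ 4. → (0, 4)
double: tangent at (0, 4): λ = (3·0² + 0)/(2·4) ≡ 0/8. 8⁻¹ ≡ 7 (mod 11) since 8·7 = 56 ≡ 1, so λ ≡ 0·7 ≡ 0.
  x = λ² - 0 - 0 = 0 - 0 ≡ 0; y = λ·(0 - 0) - 4 ≡ 7. → (0, 7)
double: tangent at (0, 7): λ = (3·0² + 0)/(2·7) ≡ 0/3. 3⁻¹ ≡ 4 (mod 11) since 3·4 = 12 ≡ 1, so λ ≡ 0·4 ≡ 0.
  x = λ² - 0 - 0 = 0 - 0 ≡ 0; y = λ·(0 - 0) - 7 ≡ 4. → (0, 4)
add Q: (0, 4) + (0, 7): same x and y₁ ≡ -y₂, so the sum is O.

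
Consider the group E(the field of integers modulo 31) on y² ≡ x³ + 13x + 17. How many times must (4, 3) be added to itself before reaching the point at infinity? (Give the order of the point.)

2P: tangent at (4, 3): λ = (3·4² + 13)/(2·3) ≡ 30/6. 6⁻¹ ≡ 26 (mod 31), so λ ≡ 30·26 ≡ 5.
  x = λ² - 4 - 4 = 25 - 8 ≡ 17; y = λ·(4 - 17) - 3 ≡ 25. → (17, 25)
3P: (17, 25) + (4, 3). λ = (3 - 25)/(4 - 17) ≡ 9/18 mod 31. 18⁻¹ ≡ 19 (mod 31) since 18·19 = 342 ≡ 1, so λ ≡ 16.
  x = λ² - 17 - 4 = 256 - 21 ≡ 18; y = λ·(17 - 18) - 25 ≡ 21. → (18, 21)
4P: (18, 21) + (4, 3). λ = (3 - 21)/(4 - 18) ≡ 13/17 mod 31. 17⁻¹ ≡ 11 (mod 31) since 17·11 = 187 ≡ 1, so λ ≡ 19.
  x = λ² - 18 - 4 = 361 - 22 ≡ 29; y = λ·(18 - 29) - 21 ≡ 18. → (29, 18)
5P: (29, 18) + (4, 3). λ = (3 - 18)/(4 - 29) ≡ 16/6 mod 31. 6⁻¹ ≡ 26 (mod 31), so λ ≡ 13.
  x = λ² - 29 - 4 = 169 - 33 ≡ 12; y = λ·(29 - 12) - 18 ≡ 17. → (12, 17)
6P: (12, 17) + (4, 3). λ = (3 - 17)/(4 - 12) ≡ 17/23 mod 31. 23⁻¹ ≡ 27 (mod 31) since 23·27 = 621 ≡ 1, so λ ≡ 25.
  x = λ² - 12 - 4 = 625 - 16 ≡ 20; y = λ·(12 - 20) - 17 ≡ 0. → (20, 0)
7P: (20, 0) + (4, 3). λ = (3 - 0)/(4 - 20) ≡ 3/15 mod 31. 15⁻¹ ≡ 29 (mod 31) since 15·29 = 435 ≡ 1, so λ ≡ 25.
  x = λ² - 20 - 4 = 625 - 24 ≡ 12; y = λ·(20 - 12) - 0 ≡ 14. → (12, 14)
8P: (12, 14) + (4, 3). λ = (3 - 14)/(4 - 12) ≡ 20/23 mod 31. 23⁻¹ ≡ 27 (mod 31) since 23·27 = 621 ≡ 1, so λ ≡ 13.
  x = λ² - 12 - 4 = 169 - 16 ≡ 29; y = λ·(12 - 29) - 14 ≡ 13. → (29, 13)
9P: (29, 13) + (4, 3). λ = (3 - 13)/(4 - 29) ≡ 21/6 mod 31. 6⁻¹ ≡ 26 (mod 31) since 6·26 = 156 ≡ 1, so λ ≡ 19.
  x = λ² - 29 - 4 = 361 - 33 ≡ 18; y = λ·(29 - 18) - 13 ≡ 10. → (18, 10)
10P: (18, 10) + (4, 3). λ = (3 - 10)/(4 - 18) ≡ 24/17 mod 31. 17⁻¹ ≡ 11 (mod 31) since 17·11 = 187 ≡ 1, so λ ≡ 16.
  x = λ² - 18 - 4 = 256 - 22 ≡ 17; y = λ·(18 - 17) - 10 ≡ 6. → (17, 6)
11P: (17, 6) + (4, 3). λ = (3 - 6)/(4 - 17) ≡ 28/18 mod 31. 18⁻¹ ≡ 19 (mod 31), so λ ≡ 5.
  x = λ² - 17 - 4 = 25 - 21 ≡ 4; y = λ·(17 - 4) - 6 ≡ 28. → (4, 28)
12P: (4, 28) + (4, 3): same x and y₁ ≡ -y₂, so the sum is the point at infinity.
12P = the point at infinity, so the order is 12.

12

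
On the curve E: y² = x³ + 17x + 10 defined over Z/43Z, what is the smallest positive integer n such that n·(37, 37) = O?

10

2P: tangent at (37, 37): λ = (3·37² + 17)/(2·37) ≡ 39/31. 31⁻¹ ≡ 25 (mod 43), so λ ≡ 39·25 ≡ 29.
  x = λ² - 37 - 37 = 841 - 74 ≡ 36; y = λ·(37 - 36) - 37 ≡ 35. → (36, 35)
3P: (36, 35) + (37, 37). λ = (37 - 35)/(37 - 36) ≡ 2/1 mod 43. 1⁻¹ ≡ 1 (mod 43) since 1·1 = 1 ≡ 1, so λ ≡ 2.
  x = λ² - 36 - 37 = 4 - 73 ≡ 17; y = λ·(36 - 17) - 35 ≡ 3. → (17, 3)
4P: (17, 3) + (37, 37). λ = (37 - 3)/(37 - 17) ≡ 34/20 mod 43. 20⁻¹ ≡ 28 (mod 43) since 20·28 = 560 ≡ 1, so λ ≡ 6.
  x = λ² - 17 - 37 = 36 - 54 ≡ 25; y = λ·(17 - 25) - 3 ≡ 35. → (25, 35)
5P: (25, 35) + (37, 37). λ = (37 - 35)/(37 - 25) ≡ 2/12 mod 43. 12⁻¹ ≡ 18 (mod 43), so λ ≡ 36.
  x = λ² - 25 - 37 = 1296 - 62 ≡ 30; y = λ·(25 - 30) - 35 ≡ 0. → (30, 0)
6P: (30, 0) + (37, 37). λ = (37 - 0)/(37 - 30) ≡ 37/7 mod 43. 7⁻¹ ≡ 37 (mod 43), so λ ≡ 36.
  x = λ² - 30 - 37 = 1296 - 67 ≡ 25; y = λ·(30 - 25) - 0 ≡ 8. → (25, 8)
7P: (25, 8) + (37, 37). λ = (37 - 8)/(37 - 25) ≡ 29/12 mod 43. 12⁻¹ ≡ 18 (mod 43) since 12·18 = 216 ≡ 1, so λ ≡ 6.
  x = λ² - 25 - 37 = 36 - 62 ≡ 17; y = λ·(25 - 17) - 8 ≡ 40. → (17, 40)
8P: (17, 40) + (37, 37). λ = (37 - 40)/(37 - 17) ≡ 40/20 mod 43. 20⁻¹ ≡ 28 (mod 43), so λ ≡ 2.
  x = λ² - 17 - 37 = 4 - 54 ≡ 36; y = λ·(17 - 36) - 40 ≡ 8. → (36, 8)
9P: (36, 8) + (37, 37). λ = (37 - 8)/(37 - 36) ≡ 29/1 mod 43. 1⁻¹ ≡ 1 (mod 43) since 1·1 = 1 ≡ 1, so λ ≡ 29.
  x = λ² - 36 - 37 = 841 - 73 ≡ 37; y = λ·(36 - 37) - 8 ≡ 6. → (37, 6)
10P: (37, 6) + (37, 37): same x and y₁ ≡ -y₂, so the sum is O.
10P = O, so the order is 10.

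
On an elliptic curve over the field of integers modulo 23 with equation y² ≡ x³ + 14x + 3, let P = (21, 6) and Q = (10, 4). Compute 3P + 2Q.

(10, 19)

First 3P:
Repeated addition: build up to 3P.
2P: tangent at (21, 6): λ = (3·21² + 14)/(2·6) ≡ 3/12. 12⁻¹ ≡ 2 (mod 23) since 12·2 = 24 ≡ 1, so λ ≡ 3·2 ≡ 6.
  x = λ² - 21 - 21 = 36 - 42 ≡ 17; y = λ·(21 - 17) - 6 ≡ 18. → (17, 18)
3P: (17, 18) + (21, 6). λ = (6 - 18)/(21 - 17) ≡ 11/4 mod 23. 4⁻¹ ≡ 6 (mod 23) since 4·6 = 24 ≡ 1, so λ ≡ 20.
  x = λ² - 17 - 21 = 400 - 38 ≡ 17; y = λ·(17 - 17) - 18 ≡ 5. → (17, 5)
3P = (17, 5).
Next 2Q:
Repeated addition: build up to 2Q.
2Q: tangent at (10, 4): λ = (3·10² + 14)/(2·4) ≡ 15/8. 8⁻¹ ≡ 3 (mod 23), so λ ≡ 15·3 ≡ 22.
  x = λ² - 10 - 10 = 484 - 20 ≡ 4; y = λ·(10 - 4) - 4 ≡ 13. → (4, 13)
2Q = (4, 13).
Finally 3P + 2Q:
(17, 5) + (4, 13). λ = (13 - 5)/(4 - 17) ≡ 8/10 mod 23. 10⁻¹ ≡ 7 (mod 23), so λ ≡ 10.
  x = λ² - 17 - 4 = 100 - 21 ≡ 10; y = λ·(17 - 10) - 5 ≡ 19. → (10, 19)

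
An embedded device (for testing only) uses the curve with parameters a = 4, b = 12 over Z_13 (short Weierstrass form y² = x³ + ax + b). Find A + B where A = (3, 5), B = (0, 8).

(11, 3)

(3, 5) + (0, 8). λ = (8 - 5)/(0 - 3) ≡ 3/10 mod 13. 10⁻¹ ≡ 4 (mod 13), so λ ≡ 12.
  x = λ² - 3 - 0 = 144 - 3 ≡ 11; y = λ·(3 - 11) - 5 ≡ 3. → (11, 3)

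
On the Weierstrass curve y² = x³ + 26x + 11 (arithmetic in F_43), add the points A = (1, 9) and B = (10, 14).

(1, 9) + (10, 14). λ = (14 - 9)/(10 - 1) ≡ 5/9 mod 43. 9⁻¹ ≡ 24 (mod 43) since 9·24 = 216 ≡ 1, so λ ≡ 34.
  x = λ² - 1 - 10 = 1156 - 11 ≡ 27; y = λ·(1 - 27) - 9 ≡ 10. → (27, 10)

(27, 10)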